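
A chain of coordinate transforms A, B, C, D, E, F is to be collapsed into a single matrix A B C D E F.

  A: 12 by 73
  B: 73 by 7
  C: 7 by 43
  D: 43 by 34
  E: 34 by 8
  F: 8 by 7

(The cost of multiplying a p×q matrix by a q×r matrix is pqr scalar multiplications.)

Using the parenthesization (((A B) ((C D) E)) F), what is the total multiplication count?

(A B): 12×73 by 73×7 → 12×7, cost 12·73·7 = 6132
(C D): 7×43 by 43×34 → 7×34, cost 7·43·34 = 10234
((C D) E): 7×34 by 34×8 → 7×8, cost 7·34·8 = 1904; cumulative 12138
((A B) ((C D) E)): 12×7 by 7×8 → 12×8, cost 12·7·8 = 672; cumulative 18942
(((A B) ((C D) E)) F): 12×8 by 8×7 → 12×7, cost 12·8·7 = 672; cumulative 19614
Total: 19614 scalar multiplications.

19614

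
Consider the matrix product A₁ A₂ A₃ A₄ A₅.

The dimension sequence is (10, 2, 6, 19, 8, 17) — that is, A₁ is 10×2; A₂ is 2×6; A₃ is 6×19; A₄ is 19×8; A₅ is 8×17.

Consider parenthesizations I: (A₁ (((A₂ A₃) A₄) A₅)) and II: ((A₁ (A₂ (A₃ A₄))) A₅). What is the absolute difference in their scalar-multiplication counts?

1384

Order I = (A₁ (((A₂ A₃) A₄) A₅)): (A₂ A₃): 2×6 by 6×19 → 2×19, cost 2·6·19 = 228; ((A₂ A₃) A₄): 2×19 by 19×8 → 2×8, cost 2·19·8 = 304; cumulative 532; (((A₂ A₃) A₄) A₅): 2×8 by 8×17 → 2×17, cost 2·8·17 = 272; cumulative 804; (A₁ (((A₂ A₃) A₄) A₅)): 10×2 by 2×17 → 10×17, cost 10·2·17 = 340; cumulative 1144. Total 1144.
Order II = ((A₁ (A₂ (A₃ A₄))) A₅): (A₃ A₄): 6×19 by 19×8 → 6×8, cost 6·19·8 = 912; (A₂ (A₃ A₄)): 2×6 by 6×8 → 2×8, cost 2·6·8 = 96; cumulative 1008; (A₁ (A₂ (A₃ A₄))): 10×2 by 2×8 → 10×8, cost 10·2·8 = 160; cumulative 1168; ((A₁ (A₂ (A₃ A₄))) A₅): 10×8 by 8×17 → 10×17, cost 10·8·17 = 1360; cumulative 2528. Total 2528.
Difference: |1144 − 2528| = 1384.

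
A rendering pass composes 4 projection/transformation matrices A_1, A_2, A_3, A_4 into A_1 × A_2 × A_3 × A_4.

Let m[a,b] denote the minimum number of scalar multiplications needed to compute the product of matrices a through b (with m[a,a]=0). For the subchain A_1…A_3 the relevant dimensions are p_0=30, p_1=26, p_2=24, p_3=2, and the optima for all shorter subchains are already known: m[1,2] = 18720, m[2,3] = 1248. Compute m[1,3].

2808

m[1,3] = min over k∈[1,2] of m[1,k]+m[k+1,3]+p_{0}·p_k·p_{3}.
k=1: 0 + 1248 + 30·26·2 = 2808; k=2: 18720 + 0 + 30·24·2 = 20160.
Minimum: 2808 at k=1.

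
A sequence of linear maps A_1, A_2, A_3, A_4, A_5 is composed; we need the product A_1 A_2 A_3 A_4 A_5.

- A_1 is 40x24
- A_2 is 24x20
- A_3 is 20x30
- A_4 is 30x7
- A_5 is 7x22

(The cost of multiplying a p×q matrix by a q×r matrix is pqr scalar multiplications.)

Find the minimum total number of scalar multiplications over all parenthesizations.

20440

Adjacent pairs: A_1A_2 = 40·24·20 = 19200; A_2A_3 = 24·20·30 = 14400; A_3A_4 = 20·30·7 = 4200; A_4A_5 = 30·7·22 = 4620.
Length 3: A_1..A_3: k=1: 0+14400+40·24·30=43200; k=2: 19200+0+40·20·30=43200 → min 43200 | A_2..A_4: k=2: 0+4200+24·20·7=7560; k=3: 14400+0+24·30·7=19440 → min 7560 | A_3..A_5: k=3: 0+4620+20·30·22=17820; k=4: 4200+0+20·7·22=7280 → min 7280.
Length 4: A_1..A_4: k=1: 0+7560+40·24·7=14280; k=2: 19200+4200+40·20·7=29000; k=3: 43200+0+40·30·7=51600 → min 14280 | A_2..A_5: k=2: 0+7280+24·20·22=17840; k=3: 14400+4620+24·30·22=34860; k=4: 7560+0+24·7·22=11256 → min 11256.
Length 5: A_1..A_5: k=1: 0+11256+40·24·22=32376; k=2: 19200+7280+40·20·22=44080; k=3: 43200+4620+40·30·22=74220; k=4: 14280+0+40·7·22=20440 → min 20440.
Optimal order: ((A_1 (A_2 (A_3 A_4))) A_5) with cost 20440.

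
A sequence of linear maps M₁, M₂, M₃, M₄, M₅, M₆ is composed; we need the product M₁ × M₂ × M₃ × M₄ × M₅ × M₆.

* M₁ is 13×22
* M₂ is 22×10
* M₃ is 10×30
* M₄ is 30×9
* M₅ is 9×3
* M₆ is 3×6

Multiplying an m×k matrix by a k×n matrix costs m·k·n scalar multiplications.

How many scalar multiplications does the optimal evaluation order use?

3462

Adjacent pairs: M₁M₂ = 13·22·10 = 2860; M₂M₃ = 22·10·30 = 6600; M₃M₄ = 10·30·9 = 2700; M₄M₅ = 30·9·3 = 810; M₅M₆ = 9·3·6 = 162.
Length 3: M₁..M₃: k=1: 0+6600+13·22·30=15180; k=2: 2860+0+13·10·30=6760 → min 6760 | M₂..M₄: k=2: 0+2700+22·10·9=4680; k=3: 6600+0+22·30·9=12540 → min 4680 | M₃..M₅: k=3: 0+810+10·30·3=1710; k=4: 2700+0+10·9·3=2970 → min 1710 | M₄..M₆: k=4: 0+162+30·9·6=1782; k=5: 810+0+30·3·6=1350 → min 1350.
Length 4: M₁..M₄: k=1: 0+4680+13·22·9=7254; k=2: 2860+2700+13·10·9=6730; k=3: 6760+0+13·30·9=10270 → min 6730 | M₂..M₅: k=2: 0+1710+22·10·3=2370; k=3: 6600+810+22·30·3=9390; k=4: 4680+0+22·9·3=5274 → min 2370 | M₃..M₆: k=3: 0+1350+10·30·6=3150; k=4: 2700+162+10·9·6=3402; k=5: 1710+0+10·3·6=1890 → min 1890.
Length 5: M₁..M₅: k=1: 0+2370+13·22·3=3228; k=2: 2860+1710+13·10·3=4960; k=3: 6760+810+13·30·3=8740; k=4: 6730+0+13·9·3=7081 → min 3228 | M₂..M₆: k=2: 0+1890+22·10·6=3210; k=3: 6600+1350+22·30·6=11910; k=4: 4680+162+22·9·6=6030; k=5: 2370+0+22·3·6=2766 → min 2766.
Length 6: M₁..M₆: k=1: 0+2766+13·22·6=4482; k=2: 2860+1890+13·10·6=5530; k=3: 6760+1350+13·30·6=10450; k=4: 6730+162+13·9·6=7594; k=5: 3228+0+13·3·6=3462 → min 3462.
Optimal order: ((M₁ × (M₂ × (M₃ × (M₄ × M₅)))) × M₆) with cost 3462.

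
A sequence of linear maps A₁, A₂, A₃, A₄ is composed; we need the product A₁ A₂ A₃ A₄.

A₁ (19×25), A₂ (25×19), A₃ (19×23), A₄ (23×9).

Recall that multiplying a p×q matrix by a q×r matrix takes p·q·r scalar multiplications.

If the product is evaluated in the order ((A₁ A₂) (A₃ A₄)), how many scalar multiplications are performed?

16207

(A₁ A₂): 19×25 by 25×19 → 19×19, cost 19·25·19 = 9025
(A₃ A₄): 19×23 by 23×9 → 19×9, cost 19·23·9 = 3933
((A₁ A₂) (A₃ A₄)): 19×19 by 19×9 → 19×9, cost 19·19·9 = 3249; cumulative 16207
Total: 16207 scalar multiplications.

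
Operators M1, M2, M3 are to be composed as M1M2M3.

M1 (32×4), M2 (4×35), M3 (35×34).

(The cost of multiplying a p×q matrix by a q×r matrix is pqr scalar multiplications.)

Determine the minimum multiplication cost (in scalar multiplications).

9112

Order (M1(M2M3)): (M2M3): 4×35 by 35×34 → 4×34, cost 4·35·34 = 4760; (M1(M2M3)): 32×4 by 4×34 → 32×34, cost 32·4·34 = 4352; cumulative 9112. Total 9112.
Order ((M1M2)M3): (M1M2): 32×4 by 4×35 → 32×35, cost 32·4·35 = 4480; ((M1M2)M3): 32×35 by 35×34 → 32×34, cost 32·35·34 = 38080; cumulative 42560. Total 42560.
Minimum: 9112.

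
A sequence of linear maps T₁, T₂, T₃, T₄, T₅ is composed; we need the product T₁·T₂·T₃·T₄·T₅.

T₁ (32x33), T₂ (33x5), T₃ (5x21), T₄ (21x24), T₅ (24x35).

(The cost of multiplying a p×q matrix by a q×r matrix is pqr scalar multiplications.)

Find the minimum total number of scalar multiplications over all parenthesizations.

17600

Adjacent pairs: T₁T₂ = 32·33·5 = 5280; T₂T₃ = 33·5·21 = 3465; T₃T₄ = 5·21·24 = 2520; T₄T₅ = 21·24·35 = 17640.
Length 3: T₁..T₃: k=1: 0+3465+32·33·21=25641; k=2: 5280+0+32·5·21=8640 → min 8640 | T₂..T₄: k=2: 0+2520+33·5·24=6480; k=3: 3465+0+33·21·24=20097 → min 6480 | T₃..T₅: k=3: 0+17640+5·21·35=21315; k=4: 2520+0+5·24·35=6720 → min 6720.
Length 4: T₁..T₄: k=1: 0+6480+32·33·24=31824; k=2: 5280+2520+32·5·24=11640; k=3: 8640+0+32·21·24=24768 → min 11640 | T₂..T₅: k=2: 0+6720+33·5·35=12495; k=3: 3465+17640+33·21·35=45360; k=4: 6480+0+33·24·35=34200 → min 12495.
Length 5: T₁..T₅: k=1: 0+12495+32·33·35=49455; k=2: 5280+6720+32·5·35=17600; k=3: 8640+17640+32·21·35=49800; k=4: 11640+0+32·24·35=38520 → min 17600.
Optimal order: ((T₁·T₂)·((T₃·T₄)·T₅)) with cost 17600.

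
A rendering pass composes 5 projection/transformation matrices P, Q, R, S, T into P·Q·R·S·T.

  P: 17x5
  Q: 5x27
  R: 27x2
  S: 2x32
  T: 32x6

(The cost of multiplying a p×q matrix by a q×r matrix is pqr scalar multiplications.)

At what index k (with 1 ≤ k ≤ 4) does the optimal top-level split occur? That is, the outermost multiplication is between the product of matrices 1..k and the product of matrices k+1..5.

3

Adjacent pairs: PQ = 17·5·27 = 2295; QR = 5·27·2 = 270; RS = 27·2·32 = 1728; ST = 2·32·6 = 384.
Length 3: P..R: k=1: 0+270+17·5·2=440; k=2: 2295+0+17·27·2=3213 → min 440 | Q..S: k=2: 0+1728+5·27·32=6048; k=3: 270+0+5·2·32=590 → min 590 | R..T: k=3: 0+384+27·2·6=708; k=4: 1728+0+27·32·6=6912 → min 708.
Length 4: P..S: k=1: 0+590+17·5·32=3310; k=2: 2295+1728+17·27·32=18711; k=3: 440+0+17·2·32=1528 → min 1528 | Q..T: k=2: 0+708+5·27·6=1518; k=3: 270+384+5·2·6=714; k=4: 590+0+5·32·6=1550 → min 714.
Top-level splits: k=1: (P..P)·(Q..T) → 0+714+17·5·6 = 1224; k=2: (P..Q)·(R..T) → 2295+708+17·27·6 = 5757; k=3: (P..R)·(S..T) → 440+384+17·2·6 = 1028; k=4: (P..S)·(T..T) → 1528+0+17·32·6 = 4792.
Best split is after R, i.e. k = 3.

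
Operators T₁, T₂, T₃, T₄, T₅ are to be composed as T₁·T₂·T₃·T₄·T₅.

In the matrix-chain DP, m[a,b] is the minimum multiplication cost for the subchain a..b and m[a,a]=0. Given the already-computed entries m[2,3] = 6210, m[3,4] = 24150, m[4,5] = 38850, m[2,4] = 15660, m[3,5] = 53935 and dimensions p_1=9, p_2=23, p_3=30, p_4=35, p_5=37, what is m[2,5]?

m[2,5] = min over k∈[2,4] of m[2,k]+m[k+1,5]+p_{1}·p_k·p_{5}.
k=2: 0 + 53935 + 9·23·37 = 61594; k=3: 6210 + 38850 + 9·30·37 = 55050; k=4: 15660 + 0 + 9·35·37 = 27315.
Minimum: 27315 at k=4.

27315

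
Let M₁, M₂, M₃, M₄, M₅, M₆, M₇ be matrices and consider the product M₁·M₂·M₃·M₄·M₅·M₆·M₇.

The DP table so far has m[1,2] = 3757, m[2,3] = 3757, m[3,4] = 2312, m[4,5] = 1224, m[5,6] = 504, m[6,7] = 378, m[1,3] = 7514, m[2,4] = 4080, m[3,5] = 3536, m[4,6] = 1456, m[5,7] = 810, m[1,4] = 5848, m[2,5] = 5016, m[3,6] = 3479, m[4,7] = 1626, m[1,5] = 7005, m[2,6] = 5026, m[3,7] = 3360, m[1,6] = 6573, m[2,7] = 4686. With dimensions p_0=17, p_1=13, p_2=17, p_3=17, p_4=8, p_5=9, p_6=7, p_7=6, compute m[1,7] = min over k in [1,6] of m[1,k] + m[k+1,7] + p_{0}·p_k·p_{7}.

6012

m[1,7] = min over k∈[1,6] of m[1,k]+m[k+1,7]+p_{0}·p_k·p_{7}.
k=1: 0 + 4686 + 17·13·6 = 6012; k=2: 3757 + 3360 + 17·17·6 = 8851; k=3: 7514 + 1626 + 17·17·6 = 10874; k=4: 5848 + 810 + 17·8·6 = 7474; k=5: 7005 + 378 + 17·9·6 = 8301; k=6: 6573 + 0 + 17·7·6 = 7287.
Minimum: 6012 at k=1.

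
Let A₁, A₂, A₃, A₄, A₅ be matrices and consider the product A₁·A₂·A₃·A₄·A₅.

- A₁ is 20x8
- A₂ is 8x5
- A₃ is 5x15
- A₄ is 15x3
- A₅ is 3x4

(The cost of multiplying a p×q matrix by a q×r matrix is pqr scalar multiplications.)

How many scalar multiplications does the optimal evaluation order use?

Adjacent pairs: A₁A₂ = 20·8·5 = 800; A₂A₃ = 8·5·15 = 600; A₃A₄ = 5·15·3 = 225; A₄A₅ = 15·3·4 = 180.
Length 3: A₁..A₃: k=1: 0+600+20·8·15=3000; k=2: 800+0+20·5·15=2300 → min 2300 | A₂..A₄: k=2: 0+225+8·5·3=345; k=3: 600+0+8·15·3=960 → min 345 | A₃..A₅: k=3: 0+180+5·15·4=480; k=4: 225+0+5·3·4=285 → min 285.
Length 4: A₁..A₄: k=1: 0+345+20·8·3=825; k=2: 800+225+20·5·3=1325; k=3: 2300+0+20·15·3=3200 → min 825 | A₂..A₅: k=2: 0+285+8·5·4=445; k=3: 600+180+8·15·4=1260; k=4: 345+0+8·3·4=441 → min 441.
Length 5: A₁..A₅: k=1: 0+441+20·8·4=1081; k=2: 800+285+20·5·4=1485; k=3: 2300+180+20·15·4=3680; k=4: 825+0+20·3·4=1065 → min 1065.
Optimal order: ((A₁·(A₂·(A₃·A₄)))·A₅) with cost 1065.

1065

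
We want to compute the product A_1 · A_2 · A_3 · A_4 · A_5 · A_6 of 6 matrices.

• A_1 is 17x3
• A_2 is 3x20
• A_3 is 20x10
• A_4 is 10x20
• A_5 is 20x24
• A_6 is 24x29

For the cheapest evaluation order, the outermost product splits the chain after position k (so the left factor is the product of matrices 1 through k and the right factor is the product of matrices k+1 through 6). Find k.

1

Adjacent pairs: A_1A_2 = 17·3·20 = 1020; A_2A_3 = 3·20·10 = 600; A_3A_4 = 20·10·20 = 4000; A_4A_5 = 10·20·24 = 4800; A_5A_6 = 20·24·29 = 13920.
Length 3: A_1..A_3: k=1: 0+600+17·3·10=1110; k=2: 1020+0+17·20·10=4420 → min 1110 | A_2..A_4: k=2: 0+4000+3·20·20=5200; k=3: 600+0+3·10·20=1200 → min 1200 | A_3..A_5: k=3: 0+4800+20·10·24=9600; k=4: 4000+0+20·20·24=13600 → min 9600 | A_4..A_6: k=4: 0+13920+10·20·29=19720; k=5: 4800+0+10·24·29=11760 → min 11760.
Length 4: A_1..A_4: k=1: 0+1200+17·3·20=2220; k=2: 1020+4000+17·20·20=11820; k=3: 1110+0+17·10·20=4510 → min 2220 | A_2..A_5: k=2: 0+9600+3·20·24=11040; k=3: 600+4800+3·10·24=6120; k=4: 1200+0+3·20·24=2640 → min 2640 | A_3..A_6: k=3: 0+11760+20·10·29=17560; k=4: 4000+13920+20·20·29=29520; k=5: 9600+0+20·24·29=23520 → min 17560.
Length 5: A_1..A_5: k=1: 0+2640+17·3·24=3864; k=2: 1020+9600+17·20·24=18780; k=3: 1110+4800+17·10·24=9990; k=4: 2220+0+17·20·24=10380 → min 3864 | A_2..A_6: k=2: 0+17560+3·20·29=19300; k=3: 600+11760+3·10·29=13230; k=4: 1200+13920+3·20·29=16860; k=5: 2640+0+3·24·29=4728 → min 4728.
Top-level splits: k=1: (A_1..A_1)·(A_2..A_6) → 0+4728+17·3·29 = 6207; k=2: (A_1..A_2)·(A_3..A_6) → 1020+17560+17·20·29 = 28440; k=3: (A_1..A_3)·(A_4..A_6) → 1110+11760+17·10·29 = 17800; k=4: (A_1..A_4)·(A_5..A_6) → 2220+13920+17·20·29 = 26000; k=5: (A_1..A_5)·(A_6..A_6) → 3864+0+17·24·29 = 15696.
Best split is after A_1, i.e. k = 1.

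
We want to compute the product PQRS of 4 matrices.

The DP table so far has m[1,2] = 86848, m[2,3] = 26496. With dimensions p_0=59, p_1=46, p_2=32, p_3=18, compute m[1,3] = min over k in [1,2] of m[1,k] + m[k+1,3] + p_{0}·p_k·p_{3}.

75348

m[1,3] = min over k∈[1,2] of m[1,k]+m[k+1,3]+p_{0}·p_k·p_{3}.
k=1: 0 + 26496 + 59·46·18 = 75348; k=2: 86848 + 0 + 59·32·18 = 120832.
Minimum: 75348 at k=1.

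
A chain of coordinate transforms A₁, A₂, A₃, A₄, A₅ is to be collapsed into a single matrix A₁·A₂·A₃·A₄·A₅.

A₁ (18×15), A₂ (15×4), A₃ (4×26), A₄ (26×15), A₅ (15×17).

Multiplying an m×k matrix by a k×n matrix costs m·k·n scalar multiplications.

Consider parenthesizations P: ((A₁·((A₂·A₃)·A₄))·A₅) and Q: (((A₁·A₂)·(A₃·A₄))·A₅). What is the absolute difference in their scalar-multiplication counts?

Order P = ((A₁·((A₂·A₃)·A₄))·A₅): (A₂·A₃): 15×4 by 4×26 → 15×26, cost 15·4·26 = 1560; ((A₂·A₃)·A₄): 15×26 by 26×15 → 15×15, cost 15·26·15 = 5850; cumulative 7410; (A₁·((A₂·A₃)·A₄)): 18×15 by 15×15 → 18×15, cost 18·15·15 = 4050; cumulative 11460; ((A₁·((A₂·A₃)·A₄))·A₅): 18×15 by 15×17 → 18×17, cost 18·15·17 = 4590; cumulative 16050. Total 16050.
Order Q = (((A₁·A₂)·(A₃·A₄))·A₅): (A₁·A₂): 18×15 by 15×4 → 18×4, cost 18·15·4 = 1080; (A₃·A₄): 4×26 by 26×15 → 4×15, cost 4·26·15 = 1560; ((A₁·A₂)·(A₃·A₄)): 18×4 by 4×15 → 18×15, cost 18·4·15 = 1080; cumulative 3720; (((A₁·A₂)·(A₃·A₄))·A₅): 18×15 by 15×17 → 18×17, cost 18·15·17 = 4590; cumulative 8310. Total 8310.
Difference: |16050 − 8310| = 7740.

7740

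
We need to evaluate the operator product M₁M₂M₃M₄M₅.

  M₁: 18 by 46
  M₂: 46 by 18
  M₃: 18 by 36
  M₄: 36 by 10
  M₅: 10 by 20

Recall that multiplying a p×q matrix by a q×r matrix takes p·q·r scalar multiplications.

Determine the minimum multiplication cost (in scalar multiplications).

26640

Adjacent pairs: M₁M₂ = 18·46·18 = 14904; M₂M₃ = 46·18·36 = 29808; M₃M₄ = 18·36·10 = 6480; M₄M₅ = 36·10·20 = 7200.
Length 3: M₁..M₃: k=1: 0+29808+18·46·36=59616; k=2: 14904+0+18·18·36=26568 → min 26568 | M₂..M₄: k=2: 0+6480+46·18·10=14760; k=3: 29808+0+46·36·10=46368 → min 14760 | M₃..M₅: k=3: 0+7200+18·36·20=20160; k=4: 6480+0+18·10·20=10080 → min 10080.
Length 4: M₁..M₄: k=1: 0+14760+18·46·10=23040; k=2: 14904+6480+18·18·10=24624; k=3: 26568+0+18·36·10=33048 → min 23040 | M₂..M₅: k=2: 0+10080+46·18·20=26640; k=3: 29808+7200+46·36·20=70128; k=4: 14760+0+46·10·20=23960 → min 23960.
Length 5: M₁..M₅: k=1: 0+23960+18·46·20=40520; k=2: 14904+10080+18·18·20=31464; k=3: 26568+7200+18·36·20=46728; k=4: 23040+0+18·10·20=26640 → min 26640.
Optimal order: ((M₁(M₂(M₃M₄)))M₅) with cost 26640.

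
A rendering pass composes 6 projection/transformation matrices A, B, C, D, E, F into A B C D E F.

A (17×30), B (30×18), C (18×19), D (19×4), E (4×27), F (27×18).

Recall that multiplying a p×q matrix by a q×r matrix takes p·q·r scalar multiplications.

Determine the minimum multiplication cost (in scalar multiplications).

Adjacent pairs: AB = 17·30·18 = 9180; BC = 30·18·19 = 10260; CD = 18·19·4 = 1368; DE = 19·4·27 = 2052; EF = 4·27·18 = 1944.
Length 3: A..C: k=1: 0+10260+17·30·19=19950; k=2: 9180+0+17·18·19=14994 → min 14994 | B..D: k=2: 0+1368+30·18·4=3528; k=3: 10260+0+30·19·4=12540 → min 3528 | C..E: k=3: 0+2052+18·19·27=11286; k=4: 1368+0+18·4·27=3312 → min 3312 | D..F: k=4: 0+1944+19·4·18=3312; k=5: 2052+0+19·27·18=11286 → min 3312.
Length 4: A..D: k=1: 0+3528+17·30·4=5568; k=2: 9180+1368+17·18·4=11772; k=3: 14994+0+17·19·4=16286 → min 5568 | B..E: k=2: 0+3312+30·18·27=17892; k=3: 10260+2052+30·19·27=27702; k=4: 3528+0+30·4·27=6768 → min 6768 | C..F: k=3: 0+3312+18·19·18=9468; k=4: 1368+1944+18·4·18=4608; k=5: 3312+0+18·27·18=12060 → min 4608.
Length 5: A..E: k=1: 0+6768+17·30·27=20538; k=2: 9180+3312+17·18·27=20754; k=3: 14994+2052+17·19·27=25767; k=4: 5568+0+17·4·27=7404 → min 7404 | B..F: k=2: 0+4608+30·18·18=14328; k=3: 10260+3312+30·19·18=23832; k=4: 3528+1944+30·4·18=7632; k=5: 6768+0+30·27·18=21348 → min 7632.
Length 6: A..F: k=1: 0+7632+17·30·18=16812; k=2: 9180+4608+17·18·18=19296; k=3: 14994+3312+17·19·18=24120; k=4: 5568+1944+17·4·18=8736; k=5: 7404+0+17·27·18=15666 → min 8736.
Optimal order: ((A (B (C D))) (E F)) with cost 8736.

8736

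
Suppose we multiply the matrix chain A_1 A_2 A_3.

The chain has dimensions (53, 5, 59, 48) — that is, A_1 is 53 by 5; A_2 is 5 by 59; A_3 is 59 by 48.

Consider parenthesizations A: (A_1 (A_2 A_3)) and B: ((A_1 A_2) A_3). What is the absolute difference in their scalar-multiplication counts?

Order A = (A_1 (A_2 A_3)): (A_2 A_3): 5×59 by 59×48 → 5×48, cost 5·59·48 = 14160; (A_1 (A_2 A_3)): 53×5 by 5×48 → 53×48, cost 53·5·48 = 12720; cumulative 26880. Total 26880.
Order B = ((A_1 A_2) A_3): (A_1 A_2): 53×5 by 5×59 → 53×59, cost 53·5·59 = 15635; ((A_1 A_2) A_3): 53×59 by 59×48 → 53×48, cost 53·59·48 = 150096; cumulative 165731. Total 165731.
Difference: |26880 − 165731| = 138851.

138851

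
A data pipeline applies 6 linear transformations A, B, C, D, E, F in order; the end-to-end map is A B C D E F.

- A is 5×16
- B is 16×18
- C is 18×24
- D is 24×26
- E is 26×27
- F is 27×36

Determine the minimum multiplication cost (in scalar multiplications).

Adjacent pairs: AB = 5·16·18 = 1440; BC = 16·18·24 = 6912; CD = 18·24·26 = 11232; DE = 24·26·27 = 16848; EF = 26·27·36 = 25272.
Length 3: A..C: k=1: 0+6912+5·16·24=8832; k=2: 1440+0+5·18·24=3600 → min 3600 | B..D: k=2: 0+11232+16·18·26=18720; k=3: 6912+0+16·24·26=16896 → min 16896 | C..E: k=3: 0+16848+18·24·27=28512; k=4: 11232+0+18·26·27=23868 → min 23868 | D..F: k=4: 0+25272+24·26·36=47736; k=5: 16848+0+24·27·36=40176 → min 40176.
Length 4: A..D: k=1: 0+16896+5·16·26=18976; k=2: 1440+11232+5·18·26=15012; k=3: 3600+0+5·24·26=6720 → min 6720 | B..E: k=2: 0+23868+16·18·27=31644; k=3: 6912+16848+16·24·27=34128; k=4: 16896+0+16·26·27=28128 → min 28128 | C..F: k=3: 0+40176+18·24·36=55728; k=4: 11232+25272+18·26·36=53352; k=5: 23868+0+18·27·36=41364 → min 41364.
Length 5: A..E: k=1: 0+28128+5·16·27=30288; k=2: 1440+23868+5·18·27=27738; k=3: 3600+16848+5·24·27=23688; k=4: 6720+0+5·26·27=10230 → min 10230 | B..F: k=2: 0+41364+16·18·36=51732; k=3: 6912+40176+16·24·36=60912; k=4: 16896+25272+16·26·36=57144; k=5: 28128+0+16·27·36=43680 → min 43680.
Length 6: A..F: k=1: 0+43680+5·16·36=46560; k=2: 1440+41364+5·18·36=46044; k=3: 3600+40176+5·24·36=48096; k=4: 6720+25272+5·26·36=36672; k=5: 10230+0+5·27·36=15090 → min 15090.
Optimal order: (((((A B) C) D) E) F) with cost 15090.

15090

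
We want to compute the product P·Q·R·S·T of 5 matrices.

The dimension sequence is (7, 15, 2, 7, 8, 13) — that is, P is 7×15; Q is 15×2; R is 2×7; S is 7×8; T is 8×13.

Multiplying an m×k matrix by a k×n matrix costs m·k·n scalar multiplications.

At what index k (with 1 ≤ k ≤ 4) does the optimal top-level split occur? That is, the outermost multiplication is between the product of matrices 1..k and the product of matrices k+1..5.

2

Adjacent pairs: PQ = 7·15·2 = 210; QR = 15·2·7 = 210; RS = 2·7·8 = 112; ST = 7·8·13 = 728.
Length 3: P..R: k=1: 0+210+7·15·7=945; k=2: 210+0+7·2·7=308 → min 308 | Q..S: k=2: 0+112+15·2·8=352; k=3: 210+0+15·7·8=1050 → min 352 | R..T: k=3: 0+728+2·7·13=910; k=4: 112+0+2·8·13=320 → min 320.
Length 4: P..S: k=1: 0+352+7·15·8=1192; k=2: 210+112+7·2·8=434; k=3: 308+0+7·7·8=700 → min 434 | Q..T: k=2: 0+320+15·2·13=710; k=3: 210+728+15·7·13=2303; k=4: 352+0+15·8·13=1912 → min 710.
Top-level splits: k=1: (P..P)·(Q..T) → 0+710+7·15·13 = 2075; k=2: (P..Q)·(R..T) → 210+320+7·2·13 = 712; k=3: (P..R)·(S..T) → 308+728+7·7·13 = 1673; k=4: (P..S)·(T..T) → 434+0+7·8·13 = 1162.
Best split is after Q, i.e. k = 2.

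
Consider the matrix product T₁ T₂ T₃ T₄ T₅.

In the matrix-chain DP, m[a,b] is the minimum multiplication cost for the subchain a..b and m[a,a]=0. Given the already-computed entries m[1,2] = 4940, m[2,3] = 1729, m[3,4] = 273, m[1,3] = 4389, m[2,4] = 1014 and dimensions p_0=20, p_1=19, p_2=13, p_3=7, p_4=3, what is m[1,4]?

m[1,4] = min over k∈[1,3] of m[1,k]+m[k+1,4]+p_{0}·p_k·p_{4}.
k=1: 0 + 1014 + 20·19·3 = 2154; k=2: 4940 + 273 + 20·13·3 = 5993; k=3: 4389 + 0 + 20·7·3 = 4809.
Minimum: 2154 at k=1.

2154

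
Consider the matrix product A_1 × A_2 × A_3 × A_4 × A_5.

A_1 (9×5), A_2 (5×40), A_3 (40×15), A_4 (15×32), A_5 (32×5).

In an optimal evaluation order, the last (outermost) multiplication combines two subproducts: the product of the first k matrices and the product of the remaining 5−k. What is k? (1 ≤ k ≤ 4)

1

Adjacent pairs: A_1A_2 = 9·5·40 = 1800; A_2A_3 = 5·40·15 = 3000; A_3A_4 = 40·15·32 = 19200; A_4A_5 = 15·32·5 = 2400.
Length 3: A_1..A_3: k=1: 0+3000+9·5·15=3675; k=2: 1800+0+9·40·15=7200 → min 3675 | A_2..A_4: k=2: 0+19200+5·40·32=25600; k=3: 3000+0+5·15·32=5400 → min 5400 | A_3..A_5: k=3: 0+2400+40·15·5=5400; k=4: 19200+0+40·32·5=25600 → min 5400.
Length 4: A_1..A_4: k=1: 0+5400+9·5·32=6840; k=2: 1800+19200+9·40·32=32520; k=3: 3675+0+9·15·32=7995 → min 6840 | A_2..A_5: k=2: 0+5400+5·40·5=6400; k=3: 3000+2400+5·15·5=5775; k=4: 5400+0+5·32·5=6200 → min 5775.
Top-level splits: k=1: (A_1..A_1)·(A_2..A_5) → 0+5775+9·5·5 = 6000; k=2: (A_1..A_2)·(A_3..A_5) → 1800+5400+9·40·5 = 9000; k=3: (A_1..A_3)·(A_4..A_5) → 3675+2400+9·15·5 = 6750; k=4: (A_1..A_4)·(A_5..A_5) → 6840+0+9·32·5 = 8280.
Best split is after A_1, i.e. k = 1.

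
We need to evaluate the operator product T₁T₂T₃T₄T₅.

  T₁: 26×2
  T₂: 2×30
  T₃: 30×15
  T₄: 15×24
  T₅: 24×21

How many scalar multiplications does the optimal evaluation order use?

Adjacent pairs: T₁T₂ = 26·2·30 = 1560; T₂T₃ = 2·30·15 = 900; T₃T₄ = 30·15·24 = 10800; T₄T₅ = 15·24·21 = 7560.
Length 3: T₁..T₃: k=1: 0+900+26·2·15=1680; k=2: 1560+0+26·30·15=13260 → min 1680 | T₂..T₄: k=2: 0+10800+2·30·24=12240; k=3: 900+0+2·15·24=1620 → min 1620 | T₃..T₅: k=3: 0+7560+30·15·21=17010; k=4: 10800+0+30·24·21=25920 → min 17010.
Length 4: T₁..T₄: k=1: 0+1620+26·2·24=2868; k=2: 1560+10800+26·30·24=31080; k=3: 1680+0+26·15·24=11040 → min 2868 | T₂..T₅: k=2: 0+17010+2·30·21=18270; k=3: 900+7560+2·15·21=9090; k=4: 1620+0+2·24·21=2628 → min 2628.
Length 5: T₁..T₅: k=1: 0+2628+26·2·21=3720; k=2: 1560+17010+26·30·21=34950; k=3: 1680+7560+26·15·21=17430; k=4: 2868+0+26·24·21=15972 → min 3720.
Optimal order: (T₁(((T₂T₃)T₄)T₅)) with cost 3720.

3720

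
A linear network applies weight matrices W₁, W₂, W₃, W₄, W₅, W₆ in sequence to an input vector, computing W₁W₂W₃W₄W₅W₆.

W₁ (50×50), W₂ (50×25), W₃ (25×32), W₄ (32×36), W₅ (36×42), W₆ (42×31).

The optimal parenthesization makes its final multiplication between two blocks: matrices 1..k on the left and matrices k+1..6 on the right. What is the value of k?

Adjacent pairs: W₁W₂ = 50·50·25 = 62500; W₂W₃ = 50·25·32 = 40000; W₃W₄ = 25·32·36 = 28800; W₄W₅ = 32·36·42 = 48384; W₅W₆ = 36·42·31 = 46872.
Length 3: W₁..W₃: k=1: 0+40000+50·50·32=120000; k=2: 62500+0+50·25·32=102500 → min 102500 | W₂..W₄: k=2: 0+28800+50·25·36=73800; k=3: 40000+0+50·32·36=97600 → min 73800 | W₃..W₅: k=3: 0+48384+25·32·42=81984; k=4: 28800+0+25·36·42=66600 → min 66600 | W₄..W₆: k=4: 0+46872+32·36·31=82584; k=5: 48384+0+32·42·31=90048 → min 82584.
Length 4: W₁..W₄: k=1: 0+73800+50·50·36=163800; k=2: 62500+28800+50·25·36=136300; k=3: 102500+0+50·32·36=160100 → min 136300 | W₂..W₅: k=2: 0+66600+50·25·42=119100; k=3: 40000+48384+50·32·42=155584; k=4: 73800+0+50·36·42=149400 → min 119100 | W₃..W₆: k=3: 0+82584+25·32·31=107384; k=4: 28800+46872+25·36·31=103572; k=5: 66600+0+25·42·31=99150 → min 99150.
Length 5: W₁..W₅: k=1: 0+119100+50·50·42=224100; k=2: 62500+66600+50·25·42=181600; k=3: 102500+48384+50·32·42=218084; k=4: 136300+0+50·36·42=211900 → min 181600 | W₂..W₆: k=2: 0+99150+50·25·31=137900; k=3: 40000+82584+50·32·31=172184; k=4: 73800+46872+50·36·31=176472; k=5: 119100+0+50·42·31=184200 → min 137900.
Top-level splits: k=1: (W₁..W₁)·(W₂..W₆) → 0+137900+50·50·31 = 215400; k=2: (W₁..W₂)·(W₃..W₆) → 62500+99150+50·25·31 = 200400; k=3: (W₁..W₃)·(W₄..W₆) → 102500+82584+50·32·31 = 234684; k=4: (W₁..W₄)·(W₅..W₆) → 136300+46872+50·36·31 = 238972; k=5: (W₁..W₅)·(W₆..W₆) → 181600+0+50·42·31 = 246700.
Best split is after W₂, i.e. k = 2.

2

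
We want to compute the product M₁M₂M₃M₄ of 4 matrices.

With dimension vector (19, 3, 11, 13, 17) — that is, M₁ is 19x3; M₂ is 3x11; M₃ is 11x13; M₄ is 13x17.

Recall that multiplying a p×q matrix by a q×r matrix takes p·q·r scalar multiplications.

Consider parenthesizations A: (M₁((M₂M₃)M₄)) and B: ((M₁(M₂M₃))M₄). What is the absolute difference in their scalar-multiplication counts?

3308

Order A = (M₁((M₂M₃)M₄)): (M₂M₃): 3×11 by 11×13 → 3×13, cost 3·11·13 = 429; ((M₂M₃)M₄): 3×13 by 13×17 → 3×17, cost 3·13·17 = 663; cumulative 1092; (M₁((M₂M₃)M₄)): 19×3 by 3×17 → 19×17, cost 19·3·17 = 969; cumulative 2061. Total 2061.
Order B = ((M₁(M₂M₃))M₄): (M₂M₃): 3×11 by 11×13 → 3×13, cost 3·11·13 = 429; (M₁(M₂M₃)): 19×3 by 3×13 → 19×13, cost 19·3·13 = 741; cumulative 1170; ((M₁(M₂M₃))M₄): 19×13 by 13×17 → 19×17, cost 19·13·17 = 4199; cumulative 5369. Total 5369.
Difference: |2061 − 5369| = 3308.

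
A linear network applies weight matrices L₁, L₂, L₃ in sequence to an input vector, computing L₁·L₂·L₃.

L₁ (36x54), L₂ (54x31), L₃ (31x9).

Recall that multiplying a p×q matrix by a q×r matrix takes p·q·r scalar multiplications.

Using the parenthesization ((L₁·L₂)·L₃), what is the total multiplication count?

(L₁·L₂): 36×54 by 54×31 → 36×31, cost 36·54·31 = 60264
((L₁·L₂)·L₃): 36×31 by 31×9 → 36×9, cost 36·31·9 = 10044; cumulative 70308
Total: 70308 scalar multiplications.

70308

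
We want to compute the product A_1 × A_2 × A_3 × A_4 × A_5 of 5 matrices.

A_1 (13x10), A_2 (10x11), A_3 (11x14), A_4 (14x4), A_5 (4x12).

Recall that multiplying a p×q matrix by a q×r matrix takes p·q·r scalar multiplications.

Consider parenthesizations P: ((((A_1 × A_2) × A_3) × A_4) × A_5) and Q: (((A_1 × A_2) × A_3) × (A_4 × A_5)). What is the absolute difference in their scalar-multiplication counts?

1504

Order P = ((((A_1 × A_2) × A_3) × A_4) × A_5): (A_1 × A_2): 13×10 by 10×11 → 13×11, cost 13·10·11 = 1430; ((A_1 × A_2) × A_3): 13×11 by 11×14 → 13×14, cost 13·11·14 = 2002; cumulative 3432; (((A_1 × A_2) × A_3) × A_4): 13×14 by 14×4 → 13×4, cost 13·14·4 = 728; cumulative 4160; ((((A_1 × A_2) × A_3) × A_4) × A_5): 13×4 by 4×12 → 13×12, cost 13·4·12 = 624; cumulative 4784. Total 4784.
Order Q = (((A_1 × A_2) × A_3) × (A_4 × A_5)): (A_1 × A_2): 13×10 by 10×11 → 13×11, cost 13·10·11 = 1430; ((A_1 × A_2) × A_3): 13×11 by 11×14 → 13×14, cost 13·11·14 = 2002; cumulative 3432; (A_4 × A_5): 14×4 by 4×12 → 14×12, cost 14·4·12 = 672; (((A_1 × A_2) × A_3) × (A_4 × A_5)): 13×14 by 14×12 → 13×12, cost 13·14·12 = 2184; cumulative 6288. Total 6288.
Difference: |4784 − 6288| = 1504.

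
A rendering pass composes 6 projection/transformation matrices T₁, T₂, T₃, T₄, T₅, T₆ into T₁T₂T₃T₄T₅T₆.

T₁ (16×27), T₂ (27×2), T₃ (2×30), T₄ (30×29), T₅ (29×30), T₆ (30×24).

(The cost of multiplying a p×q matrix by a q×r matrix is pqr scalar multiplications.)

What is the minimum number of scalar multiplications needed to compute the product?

6552

Adjacent pairs: T₁T₂ = 16·27·2 = 864; T₂T₃ = 27·2·30 = 1620; T₃T₄ = 2·30·29 = 1740; T₄T₅ = 30·29·30 = 26100; T₅T₆ = 29·30·24 = 20880.
Length 3: T₁..T₃: k=1: 0+1620+16·27·30=14580; k=2: 864+0+16·2·30=1824 → min 1824 | T₂..T₄: k=2: 0+1740+27·2·29=3306; k=3: 1620+0+27·30·29=25110 → min 3306 | T₃..T₅: k=3: 0+26100+2·30·30=27900; k=4: 1740+0+2·29·30=3480 → min 3480 | T₄..T₆: k=4: 0+20880+30·29·24=41760; k=5: 26100+0+30·30·24=47700 → min 41760.
Length 4: T₁..T₄: k=1: 0+3306+16·27·29=15834; k=2: 864+1740+16·2·29=3532; k=3: 1824+0+16·30·29=15744 → min 3532 | T₂..T₅: k=2: 0+3480+27·2·30=5100; k=3: 1620+26100+27·30·30=52020; k=4: 3306+0+27·29·30=26796 → min 5100 | T₃..T₆: k=3: 0+41760+2·30·24=43200; k=4: 1740+20880+2·29·24=24012; k=5: 3480+0+2·30·24=4920 → min 4920.
Length 5: T₁..T₅: k=1: 0+5100+16·27·30=18060; k=2: 864+3480+16·2·30=5304; k=3: 1824+26100+16·30·30=42324; k=4: 3532+0+16·29·30=17452 → min 5304 | T₂..T₆: k=2: 0+4920+27·2·24=6216; k=3: 1620+41760+27·30·24=62820; k=4: 3306+20880+27·29·24=42978; k=5: 5100+0+27·30·24=24540 → min 6216.
Length 6: T₁..T₆: k=1: 0+6216+16·27·24=16584; k=2: 864+4920+16·2·24=6552; k=3: 1824+41760+16·30·24=55104; k=4: 3532+20880+16·29·24=35548; k=5: 5304+0+16·30·24=16824 → min 6552.
Optimal order: ((T₁T₂)(((T₃T₄)T₅)T₆)) with cost 6552.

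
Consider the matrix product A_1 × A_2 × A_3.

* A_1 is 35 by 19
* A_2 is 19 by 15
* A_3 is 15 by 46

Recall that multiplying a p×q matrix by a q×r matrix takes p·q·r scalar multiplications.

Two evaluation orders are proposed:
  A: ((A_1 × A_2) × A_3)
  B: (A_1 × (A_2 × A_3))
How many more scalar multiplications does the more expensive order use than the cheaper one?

9575

Order A = ((A_1 × A_2) × A_3): (A_1 × A_2): 35×19 by 19×15 → 35×15, cost 35·19·15 = 9975; ((A_1 × A_2) × A_3): 35×15 by 15×46 → 35×46, cost 35·15·46 = 24150; cumulative 34125. Total 34125.
Order B = (A_1 × (A_2 × A_3)): (A_2 × A_3): 19×15 by 15×46 → 19×46, cost 19·15·46 = 13110; (A_1 × (A_2 × A_3)): 35×19 by 19×46 → 35×46, cost 35·19·46 = 30590; cumulative 43700. Total 43700.
Difference: |34125 − 43700| = 9575.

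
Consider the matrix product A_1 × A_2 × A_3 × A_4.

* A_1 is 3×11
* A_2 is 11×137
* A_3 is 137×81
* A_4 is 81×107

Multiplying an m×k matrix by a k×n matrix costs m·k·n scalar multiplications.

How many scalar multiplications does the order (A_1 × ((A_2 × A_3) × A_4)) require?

(A_2 × A_3): 11×137 by 137×81 → 11×81, cost 11·137·81 = 122067
((A_2 × A_3) × A_4): 11×81 by 81×107 → 11×107, cost 11·81·107 = 95337; cumulative 217404
(A_1 × ((A_2 × A_3) × A_4)): 3×11 by 11×107 → 3×107, cost 3·11·107 = 3531; cumulative 220935
Total: 220935 scalar multiplications.

220935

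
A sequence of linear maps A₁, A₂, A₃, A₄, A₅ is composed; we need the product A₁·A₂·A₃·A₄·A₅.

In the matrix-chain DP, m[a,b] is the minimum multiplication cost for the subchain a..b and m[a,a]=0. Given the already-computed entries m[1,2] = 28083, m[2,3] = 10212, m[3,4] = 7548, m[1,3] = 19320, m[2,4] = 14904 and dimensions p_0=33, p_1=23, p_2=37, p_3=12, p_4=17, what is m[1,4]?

m[1,4] = min over k∈[1,3] of m[1,k]+m[k+1,4]+p_{0}·p_k·p_{4}.
k=1: 0 + 14904 + 33·23·17 = 27807; k=2: 28083 + 7548 + 33·37·17 = 56388; k=3: 19320 + 0 + 33·12·17 = 26052.
Minimum: 26052 at k=3.

26052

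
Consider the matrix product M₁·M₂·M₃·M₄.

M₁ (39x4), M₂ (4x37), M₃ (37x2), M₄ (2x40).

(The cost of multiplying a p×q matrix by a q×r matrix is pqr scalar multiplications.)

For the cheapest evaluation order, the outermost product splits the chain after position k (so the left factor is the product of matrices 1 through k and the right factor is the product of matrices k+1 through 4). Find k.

Adjacent pairs: M₁M₂ = 39·4·37 = 5772; M₂M₃ = 4·37·2 = 296; M₃M₄ = 37·2·40 = 2960.
Length 3: M₁..M₃: k=1: 0+296+39·4·2=608; k=2: 5772+0+39·37·2=8658 → min 608 | M₂..M₄: k=2: 0+2960+4·37·40=8880; k=3: 296+0+4·2·40=616 → min 616.
Top-level splits: k=1: (M₁..M₁)·(M₂..M₄) → 0+616+39·4·40 = 6856; k=2: (M₁..M₂)·(M₃..M₄) → 5772+2960+39·37·40 = 66452; k=3: (M₁..M₃)·(M₄..M₄) → 608+0+39·2·40 = 3728.
Best split is after M₃, i.e. k = 3.

3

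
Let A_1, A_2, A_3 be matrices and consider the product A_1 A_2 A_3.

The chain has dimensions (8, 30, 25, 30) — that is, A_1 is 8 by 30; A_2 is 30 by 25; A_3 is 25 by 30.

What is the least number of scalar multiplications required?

12000

Order (A_1 (A_2 A_3)): (A_2 A_3): 30×25 by 25×30 → 30×30, cost 30·25·30 = 22500; (A_1 (A_2 A_3)): 8×30 by 30×30 → 8×30, cost 8·30·30 = 7200; cumulative 29700. Total 29700.
Order ((A_1 A_2) A_3): (A_1 A_2): 8×30 by 30×25 → 8×25, cost 8·30·25 = 6000; ((A_1 A_2) A_3): 8×25 by 25×30 → 8×30, cost 8·25·30 = 6000; cumulative 12000. Total 12000.
Minimum: 12000.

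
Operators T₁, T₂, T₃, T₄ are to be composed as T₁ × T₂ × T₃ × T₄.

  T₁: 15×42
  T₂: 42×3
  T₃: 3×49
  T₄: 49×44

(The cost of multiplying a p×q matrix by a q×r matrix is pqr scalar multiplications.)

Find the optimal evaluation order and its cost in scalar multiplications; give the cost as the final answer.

10338

Adjacent pairs: T₁T₂ = 15·42·3 = 1890; T₂T₃ = 42·3·49 = 6174; T₃T₄ = 3·49·44 = 6468.
Length 3: T₁..T₃: k=1: 0+6174+15·42·49=37044; k=2: 1890+0+15·3·49=4095 → min 4095 | T₂..T₄: k=2: 0+6468+42·3·44=12012; k=3: 6174+0+42·49·44=96726 → min 12012.
Length 4: T₁..T₄: k=1: 0+12012+15·42·44=39732; k=2: 1890+6468+15·3·44=10338; k=3: 4095+0+15·49·44=36435 → min 10338.
Optimal parenthesization: ((T₁ × T₂) × (T₃ × T₄)) with cost 10338.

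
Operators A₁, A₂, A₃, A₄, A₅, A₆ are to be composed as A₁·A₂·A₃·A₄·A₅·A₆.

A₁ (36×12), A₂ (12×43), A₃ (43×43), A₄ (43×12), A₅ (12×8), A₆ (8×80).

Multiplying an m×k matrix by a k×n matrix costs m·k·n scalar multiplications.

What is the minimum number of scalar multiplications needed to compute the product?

49544

Adjacent pairs: A₁A₂ = 36·12·43 = 18576; A₂A₃ = 12·43·43 = 22188; A₃A₄ = 43·43·12 = 22188; A₄A₅ = 43·12·8 = 4128; A₅A₆ = 12·8·80 = 7680.
Length 3: A₁..A₃: k=1: 0+22188+36·12·43=40764; k=2: 18576+0+36·43·43=85140 → min 40764 | A₂..A₄: k=2: 0+22188+12·43·12=28380; k=3: 22188+0+12·43·12=28380 → min 28380 | A₃..A₅: k=3: 0+4128+43·43·8=18920; k=4: 22188+0+43·12·8=26316 → min 18920 | A₄..A₆: k=4: 0+7680+43·12·80=48960; k=5: 4128+0+43·8·80=31648 → min 31648.
Length 4: A₁..A₄: k=1: 0+28380+36·12·12=33564; k=2: 18576+22188+36·43·12=59340; k=3: 40764+0+36·43·12=59340 → min 33564 | A₂..A₅: k=2: 0+18920+12·43·8=23048; k=3: 22188+4128+12·43·8=30444; k=4: 28380+0+12·12·8=29532 → min 23048 | A₃..A₆: k=3: 0+31648+43·43·80=179568; k=4: 22188+7680+43·12·80=71148; k=5: 18920+0+43·8·80=46440 → min 46440.
Length 5: A₁..A₅: k=1: 0+23048+36·12·8=26504; k=2: 18576+18920+36·43·8=49880; k=3: 40764+4128+36·43·8=57276; k=4: 33564+0+36·12·8=37020 → min 26504 | A₂..A₆: k=2: 0+46440+12·43·80=87720; k=3: 22188+31648+12·43·80=95116; k=4: 28380+7680+12·12·80=47580; k=5: 23048+0+12·8·80=30728 → min 30728.
Length 6: A₁..A₆: k=1: 0+30728+36·12·80=65288; k=2: 18576+46440+36·43·80=188856; k=3: 40764+31648+36·43·80=196252; k=4: 33564+7680+36·12·80=75804; k=5: 26504+0+36·8·80=49544 → min 49544.
Optimal order: ((A₁·(A₂·(A₃·(A₄·A₅))))·A₆) with cost 49544.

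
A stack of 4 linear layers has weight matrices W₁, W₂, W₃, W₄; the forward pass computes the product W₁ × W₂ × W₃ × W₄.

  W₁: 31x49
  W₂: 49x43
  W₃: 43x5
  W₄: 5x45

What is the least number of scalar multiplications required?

25105

Adjacent pairs: W₁W₂ = 31·49·43 = 65317; W₂W₃ = 49·43·5 = 10535; W₃W₄ = 43·5·45 = 9675.
Length 3: W₁..W₃: k=1: 0+10535+31·49·5=18130; k=2: 65317+0+31·43·5=71982 → min 18130 | W₂..W₄: k=2: 0+9675+49·43·45=104490; k=3: 10535+0+49·5·45=21560 → min 21560.
Length 4: W₁..W₄: k=1: 0+21560+31·49·45=89915; k=2: 65317+9675+31·43·45=134977; k=3: 18130+0+31·5·45=25105 → min 25105.
Optimal order: ((W₁ × (W₂ × W₃)) × W₄) with cost 25105.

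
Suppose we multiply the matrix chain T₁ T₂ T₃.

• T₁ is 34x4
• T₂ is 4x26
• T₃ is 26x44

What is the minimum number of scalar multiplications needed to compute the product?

10560

Order (T₁ (T₂ T₃)): (T₂ T₃): 4×26 by 26×44 → 4×44, cost 4·26·44 = 4576; (T₁ (T₂ T₃)): 34×4 by 4×44 → 34×44, cost 34·4·44 = 5984; cumulative 10560. Total 10560.
Order ((T₁ T₂) T₃): (T₁ T₂): 34×4 by 4×26 → 34×26, cost 34·4·26 = 3536; ((T₁ T₂) T₃): 34×26 by 26×44 → 34×44, cost 34·26·44 = 38896; cumulative 42432. Total 42432.
Minimum: 10560.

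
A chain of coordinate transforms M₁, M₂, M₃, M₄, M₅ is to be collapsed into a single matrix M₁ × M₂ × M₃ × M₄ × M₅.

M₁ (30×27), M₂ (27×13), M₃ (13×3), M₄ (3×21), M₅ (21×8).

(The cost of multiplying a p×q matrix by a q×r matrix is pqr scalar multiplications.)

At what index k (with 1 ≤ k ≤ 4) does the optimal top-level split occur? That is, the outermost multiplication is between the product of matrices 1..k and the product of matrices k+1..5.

Adjacent pairs: M₁M₂ = 30·27·13 = 10530; M₂M₃ = 27·13·3 = 1053; M₃M₄ = 13·3·21 = 819; M₄M₅ = 3·21·8 = 504.
Length 3: M₁..M₃: k=1: 0+1053+30·27·3=3483; k=2: 10530+0+30·13·3=11700 → min 3483 | M₂..M₄: k=2: 0+819+27·13·21=8190; k=3: 1053+0+27·3·21=2754 → min 2754 | M₃..M₅: k=3: 0+504+13·3·8=816; k=4: 819+0+13·21·8=3003 → min 816.
Length 4: M₁..M₄: k=1: 0+2754+30·27·21=19764; k=2: 10530+819+30·13·21=19539; k=3: 3483+0+30·3·21=5373 → min 5373 | M₂..M₅: k=2: 0+816+27·13·8=3624; k=3: 1053+504+27·3·8=2205; k=4: 2754+0+27·21·8=7290 → min 2205.
Top-level splits: k=1: (M₁..M₁)·(M₂..M₅) → 0+2205+30·27·8 = 8685; k=2: (M₁..M₂)·(M₃..M₅) → 10530+816+30·13·8 = 14466; k=3: (M₁..M₃)·(M₄..M₅) → 3483+504+30·3·8 = 4707; k=4: (M₁..M₄)·(M₅..M₅) → 5373+0+30·21·8 = 10413.
Best split is after M₃, i.e. k = 3.

3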